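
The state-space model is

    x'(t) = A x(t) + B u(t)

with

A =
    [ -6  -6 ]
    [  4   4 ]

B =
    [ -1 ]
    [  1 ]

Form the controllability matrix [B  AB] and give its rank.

1

AB = [[0], [0]]
Controllability matrix C = [B  AB] = [[-1, 0], [1, 0]]
Every column of C is a scalar multiple of column 1 = [-1, 1] (multipliers 1, 0), so the columns span a one-dimensional space.
C ≠ 0, hence rank(C) = 1.
rank(C) = 1 < n = 2, so the pair (A, B) is not completely controllable.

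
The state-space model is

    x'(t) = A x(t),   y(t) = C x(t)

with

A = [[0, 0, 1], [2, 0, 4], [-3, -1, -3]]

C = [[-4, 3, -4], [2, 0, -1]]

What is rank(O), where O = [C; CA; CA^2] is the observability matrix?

CA = [[18, 4, 20], [3, 1, 5]]
CA^2 = [[-52, -20, -26], [-13, -5, -8]]
Observability matrix O = [C; CA; CA^2] = [[-4, 3, -4], [2, 0, -1], [18, 4, 20], [3, 1, 5], [-52, -20, -26], [-13, -5, -8]]
Take the 3×3 submatrix of O formed by rows 1, 2, 3: [[-4, 3, -4], [2, 0, -1], [18, 4, 20]]. Its determinant is (-4)·(0·20 - (-1)·4) - 3·(2·20 - (-1)·18) + (-4)·(2·4 - 0·18) = (-4)·4 - 3·58 + (-4)·8 = -222 ≠ 0.
So rank(O) ≥ 3; since O has 3 columns, rank(O) = 3.
rank(O) = 3 = n, so the pair (A, C) is completely observable.

3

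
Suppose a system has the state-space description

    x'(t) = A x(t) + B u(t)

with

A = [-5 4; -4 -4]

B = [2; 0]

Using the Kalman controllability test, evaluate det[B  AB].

AB = [[-10], [-8]]
Controllability matrix C = [B  AB] = [[2, -10], [0, -8]]
det(C) = 2·(-8) - (-10)·0 = -16 - 0 = -16
Since det(C) ≠ 0, rank(C) = 2 and the system is completely controllable.

-16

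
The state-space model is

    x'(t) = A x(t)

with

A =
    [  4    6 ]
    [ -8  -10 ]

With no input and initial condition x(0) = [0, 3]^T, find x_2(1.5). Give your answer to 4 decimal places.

det(sI - A) = s^2 - (tr A)s + det A, with tr A = 4 + (-10) = -6 and det A = 4·(-10) - 6·(-8) = -40 - (-48) = 8.
So p(s) = det(sI - A) = s^2 + 6s + 8.
Factor s^2 + 6s + 8: two numbers with sum -6 and product 8 are -2 and -4, so s^2 + 6s + 8 = (s + 2)(s + 4).
Hence p(s) = (s + 2) (s + 4), with roots -4, -2.
The eigenvalues -4, -2 are distinct and real, so A is diagonalisable and x(t) = e^{At} x(0) = V diag(e^{λ_i t}) V^{-1} x(0), where the columns of V are the eigenvectors.
λ = -4: A - (-4)I = [[8, 6], [-8, -6]]. Row 1 gives 8·v1 + 6·v2 = 0, so take v_1 = [3, -4]^T.
λ = -2: A - (-2)I = [[6, 6], [-8, -8]]. Row 1 gives 6·v1 + 6·v2 = 0, so take v_2 = [1, -1]^T.
V = [v_1 v_2] = [[3, 1], [-4, -1]] has det V = 1, so V^{-1} = adj(V)/det V = [[-1, -1], [4, 3]].
Modal coordinates z(0) = V^{-1} x(0): (-1)·0 + (-1)·3 = -3; 4·0 + 3·3 = 9; so z(0) = [-3, 9]^T.
x_2(t) = Σ_i (v_i)_2 · z_i(0) · e^{λ_i t} (row 2 of V times the modal terms).
x_2(1.5) = (-4)·(-3)·e^{-4·1.5} + (-1)·9·e^{-2·1.5} = 12·0.002479 + (-9)·0.049787 = -0.4183.

-0.4183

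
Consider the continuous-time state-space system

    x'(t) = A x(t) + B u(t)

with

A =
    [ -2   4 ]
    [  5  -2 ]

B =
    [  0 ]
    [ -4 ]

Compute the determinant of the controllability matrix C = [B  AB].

-64

AB = [[-16], [8]]
Controllability matrix C = [B  AB] = [[0, -16], [-4, 8]]
det(C) = 0·8 - (-16)·(-4) = 0 - 64 = -64
Since det(C) ≠ 0, rank(C) = 2 and the system is completely controllable.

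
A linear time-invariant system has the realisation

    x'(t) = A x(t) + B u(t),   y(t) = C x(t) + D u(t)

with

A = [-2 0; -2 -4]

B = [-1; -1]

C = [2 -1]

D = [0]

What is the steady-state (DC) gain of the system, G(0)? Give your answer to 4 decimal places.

G(0) = C(-A)^{-1}B + D = -C A^{-1} B + D.
det A = 8, so A^{-1} = (1/8)·adj(A) = [[-1/2, 0], [1/4, -1/4]]
A^{-1} B = [1/2, 0]^T
C A^{-1} B = 1
G(0) = D - C A^{-1} B = 0 - (1) = -1

-1.0000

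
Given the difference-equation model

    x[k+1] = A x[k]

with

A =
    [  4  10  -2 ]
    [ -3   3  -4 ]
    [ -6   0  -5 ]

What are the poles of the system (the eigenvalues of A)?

-2, 1, 3

det(zI - A) = z^3 - (tr A)z^2 + (M11 + M22 + M33)z - det A, where Mii is the 2×2 principal minor of A obtained by deleting row i and column i.
tr A = 4 + 3 + (-5) = 2; M11 = 3·(-5) - (-4)·0 = -15 - 0 = -15; M22 = 4·(-5) - (-2)·(-6) = -20 - 12 = -32; M33 = 4·3 - 10·(-3) = 12 - (-30) = 42; sum of minors = -5.
det A = 4·(3·(-5) - (-4)·0) - 10·((-3)·(-5) - (-4)·(-6)) + (-2)·((-3)·0 - 3·(-6)) = 4·(-15) - 10·(-9) + (-2)·18 = -6.
So p(z) = det(zI - A) = z^3 - 2z^2 - 5z + 6.
Rational-root test: any integer root divides 6. Testing small divisors, z = 1 works: p(1) = 1 + (-2) + (-5) + 6 = 0, so (z - 1) is a factor.
Dividing, p(z) = (z - 1)(z^2 - z - 6).
Factor z^2 - z - 6: two numbers with sum 1 and product -6 are 3 and -2, so z^2 - z - 6 = (z - 3)(z + 2).
Hence p(z) = (z - 3) (z - 1) (z + 2), with roots -2, 1, 3.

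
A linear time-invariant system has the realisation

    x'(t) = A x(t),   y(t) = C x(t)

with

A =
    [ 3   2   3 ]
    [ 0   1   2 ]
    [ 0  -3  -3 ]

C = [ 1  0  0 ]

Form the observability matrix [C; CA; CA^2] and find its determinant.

11

CA = [[3, 2, 3]]
CA^2 = [[9, -1, 4]]
Observability matrix O = [C; CA; CA^2] = [[1, 0, 0], [3, 2, 3], [9, -1, 4]]
Expanding along the first row, det(O) = 1·(2·4 - 3·(-1)) - 0·(3·4 - 3·9) + 0·(3·(-1) - 2·9) = 1·11 - 0·(-15) + 0·(-21) = 11
Since det(O) ≠ 0, rank(O) = 3 and the system is completely observable.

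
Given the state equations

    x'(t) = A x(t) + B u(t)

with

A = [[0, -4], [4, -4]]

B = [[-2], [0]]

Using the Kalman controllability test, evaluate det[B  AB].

AB = [[0], [-8]]
Controllability matrix C = [B  AB] = [[-2, 0], [0, -8]]
det(C) = (-2)·(-8) - 0·0 = 16 - 0 = 16
Since det(C) ≠ 0, rank(C) = 2 and the system is completely controllable.

16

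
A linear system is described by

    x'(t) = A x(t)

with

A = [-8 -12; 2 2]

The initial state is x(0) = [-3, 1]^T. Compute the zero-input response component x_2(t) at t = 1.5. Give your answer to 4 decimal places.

det(sI - A) = s^2 - (tr A)s + det A, with tr A = (-8) + 2 = -6 and det A = (-8)·2 - (-12)·2 = -16 - (-24) = 8.
So p(s) = det(sI - A) = s^2 + 6s + 8.
Factor s^2 + 6s + 8: two numbers with sum -6 and product 8 are -2 and -4, so s^2 + 6s + 8 = (s + 2)(s + 4).
Hence p(s) = (s + 2) (s + 4), with roots -4, -2.
The eigenvalues -4, -2 are distinct and real, so A is diagonalisable and x(t) = e^{At} x(0) = V diag(e^{λ_i t}) V^{-1} x(0), where the columns of V are the eigenvectors.
λ = -4: A - (-4)I = [[-4, -12], [2, 6]]. Row 1 gives (-4)·v1 + (-12)·v2 = 0, so take v_1 = [-3, 1]^T.
λ = -2: A - (-2)I = [[-6, -12], [2, 4]]. Row 1 gives (-6)·v1 + (-12)·v2 = 0, so take v_2 = [2, -1]^T.
V = [v_1 v_2] = [[-3, 2], [1, -1]] has det V = 1, so V^{-1} = adj(V)/det V = [[-1, -2], [-1, -3]].
Modal coordinates z(0) = V^{-1} x(0): (-1)·(-3) + (-2)·1 = 1; (-1)·(-3) + (-3)·1 = 0; so z(0) = [1, 0]^T.
x_2(t) = Σ_i (v_i)_2 · z_i(0) · e^{λ_i t} (row 2 of V times the modal terms).
x_2(1.5) = 1·1·e^{-4·1.5} + (-1)·0·e^{-2·1.5} = 1·0.002479 + 0·0.049787 = 0.0025.

0.0025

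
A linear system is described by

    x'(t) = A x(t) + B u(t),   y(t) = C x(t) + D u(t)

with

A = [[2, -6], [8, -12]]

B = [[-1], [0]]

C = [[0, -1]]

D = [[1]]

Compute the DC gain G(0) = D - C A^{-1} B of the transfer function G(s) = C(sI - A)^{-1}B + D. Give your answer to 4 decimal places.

G(0) = C(-A)^{-1}B + D = -C A^{-1} B + D.
det A = 24, so A^{-1} = (1/24)·adj(A) = [[-1/2, 1/4], [-1/3, 1/12]]
A^{-1} B = [1/2, 1/3]^T
C A^{-1} B = -1/3
G(0) = D - C A^{-1} B = 1 - (-1/3) = 4/3 ≈ 1.3333

1.3333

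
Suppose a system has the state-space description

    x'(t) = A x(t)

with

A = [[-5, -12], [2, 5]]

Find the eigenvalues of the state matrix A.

det(sI - A) = s^2 - (tr A)s + det A, with tr A = (-5) + 5 = 0 and det A = (-5)·5 - (-12)·2 = -25 - (-24) = -1.
So p(s) = det(sI - A) = s^2 - 1.
Factor s^2 - 1: two numbers with sum 0 and product -1 are 1 and -1, so s^2 - 1 = (s - 1)(s + 1).
Hence p(s) = (s - 1) (s + 1), with roots -1, 1.
At least one eigenvalue has non-negative real part, so the system is not asymptotically stable.

-1, 1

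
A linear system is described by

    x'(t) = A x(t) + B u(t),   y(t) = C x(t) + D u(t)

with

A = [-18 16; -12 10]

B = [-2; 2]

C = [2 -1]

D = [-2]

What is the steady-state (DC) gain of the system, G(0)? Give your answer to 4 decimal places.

1.6667

G(0) = C(-A)^{-1}B + D = -C A^{-1} B + D.
det A = 12, so A^{-1} = (1/12)·adj(A) = [[5/6, -4/3], [1, -3/2]]
A^{-1} B = [-13/3, -5]^T
C A^{-1} B = -11/3
G(0) = D - C A^{-1} B = -2 - (-11/3) = 5/3 ≈ 1.6667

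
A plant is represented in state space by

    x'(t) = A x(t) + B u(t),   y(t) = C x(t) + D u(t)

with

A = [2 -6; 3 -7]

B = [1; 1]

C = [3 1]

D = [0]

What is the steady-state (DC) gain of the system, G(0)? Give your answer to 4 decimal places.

1.0000

G(0) = C(-A)^{-1}B + D = -C A^{-1} B + D.
det A = 4, so A^{-1} = (1/4)·adj(A) = [[-7/4, 3/2], [-3/4, 1/2]]
A^{-1} B = [-1/4, -1/4]^T
C A^{-1} B = -1
G(0) = D - C A^{-1} B = 0 - (-1) = 1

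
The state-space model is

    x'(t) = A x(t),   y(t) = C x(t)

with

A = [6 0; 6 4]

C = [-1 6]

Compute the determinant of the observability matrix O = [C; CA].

CA = [[30, 24]]
Observability matrix O = [C; CA] = [[-1, 6], [30, 24]]
det(O) = (-1)·24 - 6·30 = -24 - 180 = -204
Since det(O) ≠ 0, rank(O) = 2 and the system is completely observable.

-204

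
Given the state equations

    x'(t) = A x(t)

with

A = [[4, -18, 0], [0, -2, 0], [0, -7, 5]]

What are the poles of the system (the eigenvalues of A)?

det(sI - A) = s^3 - (tr A)s^2 + (M11 + M22 + M33)s - det A, where Mii is the 2×2 principal minor of A obtained by deleting row i and column i.
tr A = 4 + (-2) + 5 = 7; M11 = (-2)·5 - 0·(-7) = -10 - 0 = -10; M22 = 4·5 - 0·0 = 20 - 0 = 20; M33 = 4·(-2) - (-18)·0 = -8 - 0 = -8; sum of minors = 2.
det A = 4·((-2)·5 - 0·(-7)) - (-18)·(0·5 - 0·0) + 0·(0·(-7) - (-2)·0) = 4·(-10) - (-18)·0 + 0·0 = -40.
So p(s) = det(sI - A) = s^3 - 7s^2 + 2s + 40.
Rational-root test: any integer root divides 40. Testing small divisors, s = -2 works: p(-2) = -8 + (-28) + (-4) + 40 = 0, so (s + 2) is a factor.
Dividing, p(s) = (s + 2)(s^2 - 9s + 20).
Factor s^2 - 9s + 20: two numbers with sum 9 and product 20 are 5 and 4, so s^2 - 9s + 20 = (s - 5)(s - 4).
Hence p(s) = (s - 5) (s - 4) (s + 2), with roots -2, 4, 5.
At least one eigenvalue has non-negative real part, so the system is not asymptotically stable.

-2, 4, 5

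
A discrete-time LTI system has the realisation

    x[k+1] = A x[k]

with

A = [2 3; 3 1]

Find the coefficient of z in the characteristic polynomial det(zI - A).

For a 2×2 matrix, det(zI - A) = z^2 - (tr A)z + det A.
tr A = 3, det A = -7.
So p(z) = z^2 - 3z - 7.
The coefficient of z is -3.

-3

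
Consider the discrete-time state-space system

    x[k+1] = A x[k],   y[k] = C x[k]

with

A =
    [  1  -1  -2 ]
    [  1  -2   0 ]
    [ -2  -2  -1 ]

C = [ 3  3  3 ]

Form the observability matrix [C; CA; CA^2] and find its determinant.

CA = [[0, -15, -9]]
CA^2 = [[3, 48, 9]]
Observability matrix O = [C; CA; CA^2] = [[3, 3, 3], [0, -15, -9], [3, 48, 9]]
Expanding along the first row, det(O) = 3·((-15)·9 - (-9)·48) - 3·(0·9 - (-9)·3) + 3·(0·48 - (-15)·3) = 3·297 - 3·27 + 3·45 = 945
Since det(O) ≠ 0, rank(O) = 3 and the system is completely observable.

945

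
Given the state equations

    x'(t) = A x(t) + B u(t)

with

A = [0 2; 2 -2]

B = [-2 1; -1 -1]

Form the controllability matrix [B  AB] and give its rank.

AB = [[-2, -2], [-2, 4]]
Controllability matrix C = [B  AB] = [[-2, 1, -2, -2], [-1, -1, -2, 4]]
Take the 2×2 submatrix of C formed by columns 1, 2: [[-2, 1], [-1, -1]]. Its determinant is (-2)·(-1) - 1·(-1) = 2 - (-1) = 3 ≠ 0.
So rank(C) ≥ 2; since C has 2 rows, rank(C) = 2.
rank(C) = 2 = n, so the pair (A, B) is completely controllable.

2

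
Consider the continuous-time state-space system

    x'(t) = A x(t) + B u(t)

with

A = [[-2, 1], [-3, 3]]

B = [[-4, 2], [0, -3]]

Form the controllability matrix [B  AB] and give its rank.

AB = [[8, -7], [12, -15]]
Controllability matrix C = [B  AB] = [[-4, 2, 8, -7], [0, -3, 12, -15]]
Take the 2×2 submatrix of C formed by columns 1, 2: [[-4, 2], [0, -3]]. Its determinant is (-4)·(-3) - 2·0 = 12 - 0 = 12 ≠ 0.
So rank(C) ≥ 2; since C has 2 rows, rank(C) = 2.
rank(C) = 2 = n, so the pair (A, B) is completely controllable.

2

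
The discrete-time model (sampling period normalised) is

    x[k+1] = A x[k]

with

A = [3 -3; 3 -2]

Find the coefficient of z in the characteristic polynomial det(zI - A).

-1

For a 2×2 matrix, det(zI - A) = z^2 - (tr A)z + det A.
tr A = 1, det A = 3.
So p(z) = z^2 - z + 3.
The coefficient of z is -1.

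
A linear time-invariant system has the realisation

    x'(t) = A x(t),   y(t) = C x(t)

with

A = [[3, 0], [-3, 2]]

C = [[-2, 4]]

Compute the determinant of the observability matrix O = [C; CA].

56

CA = [[-18, 8]]
Observability matrix O = [C; CA] = [[-2, 4], [-18, 8]]
det(O) = (-2)·8 - 4·(-18) = -16 - (-72) = 56
Since det(O) ≠ 0, rank(O) = 2 and the system is completely observable.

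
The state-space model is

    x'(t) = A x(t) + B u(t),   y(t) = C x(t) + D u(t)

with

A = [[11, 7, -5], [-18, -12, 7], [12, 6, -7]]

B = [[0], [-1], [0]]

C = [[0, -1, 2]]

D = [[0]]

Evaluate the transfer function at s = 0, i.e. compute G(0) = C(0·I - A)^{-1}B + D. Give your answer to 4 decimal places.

G(0) = C(-A)^{-1}B + D = -C A^{-1} B + D.
det A = -12, so A^{-1} = (1/-12)·adj(A) = [[-7/2, -19/12, 11/12], [7/2, 17/12, -13/12], [-3, -3/2, 1/2]]
A^{-1} B = [19/12, -17/12, 3/2]^T
C A^{-1} B = 53/12
G(0) = D - C A^{-1} B = 0 - (53/12) = -53/12 ≈ -4.4167

-4.4167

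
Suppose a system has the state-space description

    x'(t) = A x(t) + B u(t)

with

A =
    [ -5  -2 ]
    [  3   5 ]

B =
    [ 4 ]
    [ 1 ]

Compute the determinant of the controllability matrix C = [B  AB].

90

AB = [[-22], [17]]
Controllability matrix C = [B  AB] = [[4, -22], [1, 17]]
det(C) = 4·17 - (-22)·1 = 68 - (-22) = 90
Since det(C) ≠ 0, rank(C) = 2 and the system is completely controllable.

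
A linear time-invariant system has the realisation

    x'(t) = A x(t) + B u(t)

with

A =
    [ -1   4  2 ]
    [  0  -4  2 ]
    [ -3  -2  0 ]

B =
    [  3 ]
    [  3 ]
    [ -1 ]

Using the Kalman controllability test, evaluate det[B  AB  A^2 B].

6034

AB = [[7], [-14], [-15]]
A^2B = [[-93], [26], [7]]
Controllability matrix C = [B  AB  A^2B] = [[3, 7, -93], [3, -14, 26], [-1, -15, 7]]
Expanding along the first row, det(C) = 3·((-14)·7 - 26·(-15)) - 7·(3·7 - 26·(-1)) + (-93)·(3·(-15) - (-14)·(-1)) = 3·292 - 7·47 + (-93)·(-59) = 6034
Since det(C) ≠ 0, rank(C) = 3 and the system is completely controllable.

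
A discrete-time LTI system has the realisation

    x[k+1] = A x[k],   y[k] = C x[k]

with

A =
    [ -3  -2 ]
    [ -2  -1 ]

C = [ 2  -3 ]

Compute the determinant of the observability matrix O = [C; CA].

CA = [[0, -1]]
Observability matrix O = [C; CA] = [[2, -3], [0, -1]]
det(O) = 2·(-1) - (-3)·0 = -2 - 0 = -2
Since det(O) ≠ 0, rank(O) = 2 and the system is completely observable.

-2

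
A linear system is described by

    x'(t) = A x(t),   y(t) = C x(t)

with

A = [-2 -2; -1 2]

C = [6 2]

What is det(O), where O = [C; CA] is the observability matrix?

CA = [[-14, -8]]
Observability matrix O = [C; CA] = [[6, 2], [-14, -8]]
det(O) = 6·(-8) - 2·(-14) = -48 - (-28) = -20
Since det(O) ≠ 0, rank(O) = 2 and the system is completely observable.

-20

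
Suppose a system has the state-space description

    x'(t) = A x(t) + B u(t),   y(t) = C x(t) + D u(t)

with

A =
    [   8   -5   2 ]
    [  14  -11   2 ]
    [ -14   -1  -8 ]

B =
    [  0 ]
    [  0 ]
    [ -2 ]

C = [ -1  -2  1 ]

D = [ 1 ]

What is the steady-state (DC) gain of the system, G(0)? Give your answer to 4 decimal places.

G(0) = C(-A)^{-1}B + D = -C A^{-1} B + D.
det A = -36, so A^{-1} = (1/-36)·adj(A) = [[-5/2, 7/6, -1/3], [-7/3, 1, -1/3], [14/3, -13/6, 1/2]]
A^{-1} B = [2/3, 2/3, -1]^T
C A^{-1} B = -3
G(0) = D - C A^{-1} B = 1 - (-3) = 4

4.0000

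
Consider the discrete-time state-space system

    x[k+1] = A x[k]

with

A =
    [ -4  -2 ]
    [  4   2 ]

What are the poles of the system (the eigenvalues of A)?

-2, 0

det(zI - A) = z^2 - (tr A)z + det A, with tr A = (-4) + 2 = -2 and det A = (-4)·2 - (-2)·4 = -8 - (-8) = 0.
So p(z) = det(zI - A) = z^2 + 2z.
Factor z^2 + 2z: two numbers with sum -2 and product 0 are 0 and -2, so z^2 + 2z = z(z + 2).
Hence p(z) = z (z + 2), with roots -2, 0.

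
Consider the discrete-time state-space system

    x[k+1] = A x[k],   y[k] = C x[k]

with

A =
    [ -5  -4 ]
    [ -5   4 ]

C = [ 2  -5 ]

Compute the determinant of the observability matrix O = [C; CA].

19

CA = [[15, -28]]
Observability matrix O = [C; CA] = [[2, -5], [15, -28]]
det(O) = 2·(-28) - (-5)·15 = -56 - (-75) = 19
Since det(O) ≠ 0, rank(O) = 2 and the system is completely observable.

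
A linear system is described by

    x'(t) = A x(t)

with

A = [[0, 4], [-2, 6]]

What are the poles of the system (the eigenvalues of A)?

2, 4

det(sI - A) = s^2 - (tr A)s + det A, with tr A = 0 + 6 = 6 and det A = 0·6 - 4·(-2) = 0 - (-8) = 8.
So p(s) = det(sI - A) = s^2 - 6s + 8.
Factor s^2 - 6s + 8: two numbers with sum 6 and product 8 are 4 and 2, so s^2 - 6s + 8 = (s - 4)(s - 2).
Hence p(s) = (s - 4) (s - 2), with roots 2, 4.
At least one eigenvalue has non-negative real part, so the system is not asymptotically stable.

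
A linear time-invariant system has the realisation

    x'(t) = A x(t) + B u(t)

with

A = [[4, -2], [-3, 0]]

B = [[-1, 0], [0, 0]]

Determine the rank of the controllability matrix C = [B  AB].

AB = [[-4, 0], [3, 0]]
Controllability matrix C = [B  AB] = [[-1, 0, -4, 0], [0, 0, 3, 0]]
Take the 2×2 submatrix of C formed by columns 1, 3: [[-1, -4], [0, 3]]. Its determinant is (-1)·3 - (-4)·0 = -3 - 0 = -3 ≠ 0.
So rank(C) ≥ 2; since C has 2 rows, rank(C) = 2.
rank(C) = 2 = n, so the pair (A, B) is completely controllable.

2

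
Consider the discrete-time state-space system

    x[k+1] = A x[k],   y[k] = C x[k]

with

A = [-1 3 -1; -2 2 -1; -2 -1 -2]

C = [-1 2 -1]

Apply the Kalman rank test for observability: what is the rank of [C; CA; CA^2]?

3

CA = [[-1, 2, 1]]
CA^2 = [[-5, 0, -3]]
Observability matrix O = [C; CA; CA^2] = [[-1, 2, -1], [-1, 2, 1], [-5, 0, -3]]
det(O) = (-1)·(2·(-3) - 1·0) - 2·((-1)·(-3) - 1·(-5)) + (-1)·((-1)·0 - 2·(-5)) = (-1)·(-6) - 2·8 + (-1)·10 = -20 ≠ 0, so rank(O) = 3.
rank(O) = 3 = n, so the pair (A, C) is completely observable.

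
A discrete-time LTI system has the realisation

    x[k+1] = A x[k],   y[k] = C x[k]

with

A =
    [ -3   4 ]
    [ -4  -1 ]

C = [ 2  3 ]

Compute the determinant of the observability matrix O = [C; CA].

CA = [[-18, 5]]
Observability matrix O = [C; CA] = [[2, 3], [-18, 5]]
det(O) = 2·5 - 3·(-18) = 10 - (-54) = 64
Since det(O) ≠ 0, rank(O) = 2 and the system is completely observable.

64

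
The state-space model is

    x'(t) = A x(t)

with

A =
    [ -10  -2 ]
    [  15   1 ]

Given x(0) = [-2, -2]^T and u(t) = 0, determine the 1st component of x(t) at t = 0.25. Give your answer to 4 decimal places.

det(sI - A) = s^2 - (tr A)s + det A, with tr A = (-10) + 1 = -9 and det A = (-10)·1 - (-2)·15 = -10 - (-30) = 20.
So p(s) = det(sI - A) = s^2 + 9s + 20.
Factor s^2 + 9s + 20: two numbers with sum -9 and product 20 are -4 and -5, so s^2 + 9s + 20 = (s + 4)(s + 5).
Hence p(s) = (s + 4) (s + 5), with roots -5, -4.
The eigenvalues -5, -4 are distinct and real, so A is diagonalisable and x(t) = e^{At} x(0) = V diag(e^{λ_i t}) V^{-1} x(0), where the columns of V are the eigenvectors.
λ = -5: A - (-5)I = [[-5, -2], [15, 6]]. Row 1 gives (-5)·v1 + (-2)·v2 = 0, so take v_1 = [-2, 5]^T.
λ = -4: A - (-4)I = [[-6, -2], [15, 5]]. Row 1 gives (-6)·v1 + (-2)·v2 = 0, so take v_2 = [-1, 3]^T.
V = [v_1 v_2] = [[-2, -1], [5, 3]] has det V = -1, so V^{-1} = adj(V)/det V = [[-3, -1], [5, 2]].
Modal coordinates z(0) = V^{-1} x(0): (-3)·(-2) + (-1)·(-2) = 8; 5·(-2) + 2·(-2) = -14; so z(0) = [8, -14]^T.
x_1(t) = Σ_i (v_i)_1 · z_i(0) · e^{λ_i t} (row 1 of V times the modal terms).
x_1(0.25) = (-2)·8·e^{-5·0.25} + (-1)·(-14)·e^{-4·0.25} = (-16)·0.286505 + 14·0.367879 = 0.5662.

0.5662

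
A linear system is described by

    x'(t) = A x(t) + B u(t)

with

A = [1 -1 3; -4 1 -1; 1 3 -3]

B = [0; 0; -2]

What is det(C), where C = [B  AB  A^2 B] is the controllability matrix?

AB = [[-6], [2], [6]]
A^2B = [[10], [20], [-18]]
Controllability matrix C = [B  AB  A^2B] = [[0, -6, 10], [0, 2, 20], [-2, 6, -18]]
Expanding along the first row, det(C) = 0·(2·(-18) - 20·6) - (-6)·(0·(-18) - 20·(-2)) + 10·(0·6 - 2·(-2)) = 0·(-156) - (-6)·40 + 10·4 = 280
Since det(C) ≠ 0, rank(C) = 3 and the system is completely controllable.

280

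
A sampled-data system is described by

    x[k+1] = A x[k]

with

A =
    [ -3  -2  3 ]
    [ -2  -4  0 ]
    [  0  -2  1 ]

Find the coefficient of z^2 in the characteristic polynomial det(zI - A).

Expand det(zI - A) for the 3×3 matrix.
p(z) = z^3 + 6z^2 + z - 20.
(Check: constant term = det(-A) = (-1)^3 det A = -20; coefficient of z^2 = -tr A = 6.)
The coefficient of z^2 is 6.

6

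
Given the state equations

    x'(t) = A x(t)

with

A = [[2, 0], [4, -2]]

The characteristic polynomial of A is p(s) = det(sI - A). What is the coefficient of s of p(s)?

0

For a 2×2 matrix, det(sI - A) = s^2 - (tr A)s + det A.
tr A = 0, det A = -4.
So p(s) = s^2 - 4.
The coefficient of s is 0.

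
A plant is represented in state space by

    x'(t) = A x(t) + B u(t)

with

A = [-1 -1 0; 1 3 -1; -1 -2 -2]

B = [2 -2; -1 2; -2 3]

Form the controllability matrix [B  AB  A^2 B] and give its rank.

3

AB = [[-1, 0], [1, 1], [4, -8]]
A^2B = [[0, -1], [-2, 11], [-9, 14]]
Controllability matrix C = [B  AB  A^2B] = [[2, -2, -1, 0, 0, -1], [-1, 2, 1, 1, -2, 11], [-2, 3, 4, -8, -9, 14]]
Take the 3×3 submatrix of C formed by columns 1, 2, 3: [[2, -2, -1], [-1, 2, 1], [-2, 3, 4]]. Its determinant is 2·(2·4 - 1·3) - (-2)·((-1)·4 - 1·(-2)) + (-1)·((-1)·3 - 2·(-2)) = 2·5 - (-2)·(-2) + (-1)·1 = 5 ≠ 0.
So rank(C) ≥ 3; since C has 3 rows, rank(C) = 3.
rank(C) = 3 = n, so the pair (A, B) is completely controllable.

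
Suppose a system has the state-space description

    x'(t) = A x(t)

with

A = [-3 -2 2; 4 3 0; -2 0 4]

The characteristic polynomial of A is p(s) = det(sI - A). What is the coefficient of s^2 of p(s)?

-4

Expand det(sI - A) for the 3×3 matrix.
p(s) = s^3 - 4s^2 + 3s - 8.
(Check: constant term = det(-A) = (-1)^3 det A = -8; coefficient of s^2 = -tr A = -4.)
The coefficient of s^2 is -4.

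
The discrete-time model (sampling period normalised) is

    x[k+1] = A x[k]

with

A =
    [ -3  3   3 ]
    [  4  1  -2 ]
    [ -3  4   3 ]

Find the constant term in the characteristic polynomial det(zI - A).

-6

Expand det(zI - A) for the 3×3 matrix.
p(z) = z^3 - z^2 - 4z - 6.
(Check: constant term = det(-A) = (-1)^3 det A = -6; coefficient of z^2 = -tr A = -1.)
The constant term is -6.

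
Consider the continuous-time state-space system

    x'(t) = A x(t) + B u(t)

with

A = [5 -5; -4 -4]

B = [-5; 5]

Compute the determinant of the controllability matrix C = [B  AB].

AB = [[-50], [0]]
Controllability matrix C = [B  AB] = [[-5, -50], [5, 0]]
det(C) = (-5)·0 - (-50)·5 = 0 - (-250) = 250
Since det(C) ≠ 0, rank(C) = 2 and the system is completely controllable.

250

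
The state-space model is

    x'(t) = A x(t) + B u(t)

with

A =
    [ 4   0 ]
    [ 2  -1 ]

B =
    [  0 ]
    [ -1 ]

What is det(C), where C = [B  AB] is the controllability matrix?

AB = [[0], [1]]
Controllability matrix C = [B  AB] = [[0, 0], [-1, 1]]
det(C) = 0·1 - 0·(-1) = 0 - 0 = 0
Since det(C) = 0, rank(C) < 2 and the system is not completely controllable.

0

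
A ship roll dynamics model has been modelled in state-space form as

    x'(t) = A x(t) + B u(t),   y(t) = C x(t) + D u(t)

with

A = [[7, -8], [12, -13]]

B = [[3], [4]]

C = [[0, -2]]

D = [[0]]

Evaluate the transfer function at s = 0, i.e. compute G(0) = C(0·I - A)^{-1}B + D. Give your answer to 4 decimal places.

G(0) = C(-A)^{-1}B + D = -C A^{-1} B + D.
det A = 5, so A^{-1} = (1/5)·adj(A) = [[-13/5, 8/5], [-12/5, 7/5]]
A^{-1} B = [-7/5, -8/5]^T
C A^{-1} B = 16/5
G(0) = D - C A^{-1} B = 0 - (16/5) = -16/5 ≈ -3.2000

-3.2000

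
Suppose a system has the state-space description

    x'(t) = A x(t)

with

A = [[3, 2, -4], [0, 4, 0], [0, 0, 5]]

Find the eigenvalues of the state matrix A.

3, 4, 5

det(sI - A) = s^3 - (tr A)s^2 + (M11 + M22 + M33)s - det A, where Mii is the 2×2 principal minor of A obtained by deleting row i and column i.
tr A = 3 + 4 + 5 = 12; M11 = 4·5 - 0·0 = 20 - 0 = 20; M22 = 3·5 - (-4)·0 = 15 - 0 = 15; M33 = 3·4 - 2·0 = 12 - 0 = 12; sum of minors = 47.
det A = 3·(4·5 - 0·0) - 2·(0·5 - 0·0) + (-4)·(0·0 - 4·0) = 3·20 - 2·0 + (-4)·0 = 60.
So p(s) = det(sI - A) = s^3 - 12s^2 + 47s - 60.
Rational-root test: any integer root divides -60. Testing small divisors, s = 3 works: p(3) = 27 + (-108) + 141 + (-60) = 0, so (s - 3) is a factor.
Dividing, p(s) = (s - 3)(s^2 - 9s + 20).
Factor s^2 - 9s + 20: two numbers with sum 9 and product 20 are 5 and 4, so s^2 - 9s + 20 = (s - 5)(s - 4).
Hence p(s) = (s - 5) (s - 4) (s - 3), with roots 3, 4, 5.
At least one eigenvalue has non-negative real part, so the system is not asymptotically stable.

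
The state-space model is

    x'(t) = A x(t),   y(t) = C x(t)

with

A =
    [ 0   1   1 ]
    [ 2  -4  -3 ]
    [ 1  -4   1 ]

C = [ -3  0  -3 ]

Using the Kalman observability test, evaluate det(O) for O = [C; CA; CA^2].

CA = [[-3, 9, -6]]
CA^2 = [[12, -15, -36]]
Observability matrix O = [C; CA; CA^2] = [[-3, 0, -3], [-3, 9, -6], [12, -15, -36]]
Expanding along the first row, det(O) = (-3)·(9·(-36) - (-6)·(-15)) - 0·((-3)·(-36) - (-6)·12) + (-3)·((-3)·(-15) - 9·12) = (-3)·(-414) - 0·180 + (-3)·(-63) = 1431
Since det(O) ≠ 0, rank(O) = 3 and the system is completely observable.

1431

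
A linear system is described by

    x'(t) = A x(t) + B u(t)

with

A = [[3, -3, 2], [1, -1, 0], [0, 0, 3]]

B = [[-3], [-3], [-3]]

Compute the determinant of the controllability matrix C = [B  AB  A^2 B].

-432

AB = [[-6], [0], [-9]]
A^2B = [[-36], [-6], [-27]]
Controllability matrix C = [B  AB  A^2B] = [[-3, -6, -36], [-3, 0, -6], [-3, -9, -27]]
Expanding along the first row, det(C) = (-3)·(0·(-27) - (-6)·(-9)) - (-6)·((-3)·(-27) - (-6)·(-3)) + (-36)·((-3)·(-9) - 0·(-3)) = (-3)·(-54) - (-6)·63 + (-36)·27 = -432
Since det(C) ≠ 0, rank(C) = 3 and the system is completely controllable.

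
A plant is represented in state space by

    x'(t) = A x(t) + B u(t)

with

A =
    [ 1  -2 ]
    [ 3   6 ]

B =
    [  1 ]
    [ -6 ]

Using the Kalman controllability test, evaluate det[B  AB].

AB = [[13], [-33]]
Controllability matrix C = [B  AB] = [[1, 13], [-6, -33]]
det(C) = 1·(-33) - 13·(-6) = -33 - (-78) = 45
Since det(C) ≠ 0, rank(C) = 2 and the system is completely controllable.

45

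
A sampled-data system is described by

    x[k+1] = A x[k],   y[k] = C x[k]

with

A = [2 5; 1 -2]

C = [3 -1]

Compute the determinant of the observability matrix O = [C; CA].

CA = [[5, 17]]
Observability matrix O = [C; CA] = [[3, -1], [5, 17]]
det(O) = 3·17 - (-1)·5 = 51 - (-5) = 56
Since det(O) ≠ 0, rank(O) = 2 and the system is completely observable.

56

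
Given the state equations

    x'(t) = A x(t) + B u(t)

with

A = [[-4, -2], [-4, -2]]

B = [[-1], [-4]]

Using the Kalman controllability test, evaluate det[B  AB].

AB = [[12], [12]]
Controllability matrix C = [B  AB] = [[-1, 12], [-4, 12]]
det(C) = (-1)·12 - 12·(-4) = -12 - (-48) = 36
Since det(C) ≠ 0, rank(C) = 2 and the system is completely controllable.

36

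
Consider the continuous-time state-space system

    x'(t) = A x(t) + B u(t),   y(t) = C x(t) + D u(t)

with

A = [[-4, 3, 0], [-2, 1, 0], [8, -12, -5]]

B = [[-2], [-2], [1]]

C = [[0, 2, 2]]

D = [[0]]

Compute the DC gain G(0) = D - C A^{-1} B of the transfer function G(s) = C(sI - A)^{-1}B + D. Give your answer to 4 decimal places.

G(0) = C(-A)^{-1}B + D = -C A^{-1} B + D.
det A = -10, so A^{-1} = (1/-10)·adj(A) = [[1/2, -3/2, 0], [1, -2, 0], [-8/5, 12/5, -1/5]]
A^{-1} B = [2, 2, -9/5]^T
C A^{-1} B = 2/5
G(0) = D - C A^{-1} B = 0 - (2/5) = -2/5 ≈ -0.4000

-0.4000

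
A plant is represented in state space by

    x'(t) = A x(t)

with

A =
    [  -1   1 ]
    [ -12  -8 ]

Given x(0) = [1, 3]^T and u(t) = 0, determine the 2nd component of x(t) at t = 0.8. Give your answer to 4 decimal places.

det(sI - A) = s^2 - (tr A)s + det A, with tr A = (-1) + (-8) = -9 and det A = (-1)·(-8) - 1·(-12) = 8 - (-12) = 20.
So p(s) = det(sI - A) = s^2 + 9s + 20.
Factor s^2 + 9s + 20: two numbers with sum -9 and product 20 are -4 and -5, so s^2 + 9s + 20 = (s + 4)(s + 5).
Hence p(s) = (s + 4) (s + 5), with roots -5, -4.
The eigenvalues -5, -4 are distinct and real, so A is diagonalisable and x(t) = e^{At} x(0) = V diag(e^{λ_i t}) V^{-1} x(0), where the columns of V are the eigenvectors.
λ = -5: A - (-5)I = [[4, 1], [-12, -3]]. Row 1 gives 4·v1 + 1·v2 = 0, so take v_1 = [-1, 4]^T.
λ = -4: A - (-4)I = [[3, 1], [-12, -4]]. Row 1 gives 3·v1 + 1·v2 = 0, so take v_2 = [1, -3]^T.
V = [v_1 v_2] = [[-1, 1], [4, -3]] has det V = -1, so V^{-1} = adj(V)/det V = [[3, 1], [4, 1]].
Modal coordinates z(0) = V^{-1} x(0): 3·1 + 1·3 = 6; 4·1 + 1·3 = 7; so z(0) = [6, 7]^T.
x_2(t) = Σ_i (v_i)_2 · z_i(0) · e^{λ_i t} (row 2 of V times the modal terms).
x_2(0.8) = 4·6·e^{-5·0.8} + (-3)·7·e^{-4·0.8} = 24·0.018316 + (-21)·0.040762 = -0.4164.

-0.4164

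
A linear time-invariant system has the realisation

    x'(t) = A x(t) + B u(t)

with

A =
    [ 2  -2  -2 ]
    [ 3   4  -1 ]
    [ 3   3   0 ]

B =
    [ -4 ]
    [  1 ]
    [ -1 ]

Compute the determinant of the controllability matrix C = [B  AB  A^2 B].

AB = [[-8], [-7], [-9]]
A^2B = [[16], [-43], [-45]]
Controllability matrix C = [B  AB  A^2B] = [[-4, -8, 16], [1, -7, -43], [-1, -9, -45]]
Expanding along the first row, det(C) = (-4)·((-7)·(-45) - (-43)·(-9)) - (-8)·(1·(-45) - (-43)·(-1)) + 16·(1·(-9) - (-7)·(-1)) = (-4)·(-72) - (-8)·(-88) + 16·(-16) = -672
Since det(C) ≠ 0, rank(C) = 3 and the system is completely controllable.

-672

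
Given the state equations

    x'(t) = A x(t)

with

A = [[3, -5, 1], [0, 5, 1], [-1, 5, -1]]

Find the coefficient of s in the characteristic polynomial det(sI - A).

3

Expand det(sI - A) for the 3×3 matrix.
p(s) = s^3 - 7s^2 + 3s + 20.
(Check: constant term = det(-A) = (-1)^3 det A = 20; coefficient of s^2 = -tr A = -7.)
The coefficient of s is 3.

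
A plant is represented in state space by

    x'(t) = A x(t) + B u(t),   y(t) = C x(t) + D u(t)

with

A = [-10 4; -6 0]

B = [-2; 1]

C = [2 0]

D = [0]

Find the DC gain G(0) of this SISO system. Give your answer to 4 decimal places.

G(0) = C(-A)^{-1}B + D = -C A^{-1} B + D.
det A = 24, so A^{-1} = (1/24)·adj(A) = [[0, -1/6], [1/4, -5/12]]
A^{-1} B = [-1/6, -11/12]^T
C A^{-1} B = -1/3
G(0) = D - C A^{-1} B = 0 - (-1/3) = 1/3 ≈ 0.3333

0.3333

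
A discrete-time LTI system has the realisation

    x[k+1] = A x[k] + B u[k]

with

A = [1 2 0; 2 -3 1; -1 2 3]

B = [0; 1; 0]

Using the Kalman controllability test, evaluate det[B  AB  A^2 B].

AB = [[2], [-3], [2]]
A^2B = [[-4], [15], [-2]]
Controllability matrix C = [B  AB  A^2B] = [[0, 2, -4], [1, -3, 15], [0, 2, -2]]
Expanding along the first row, det(C) = 0·((-3)·(-2) - 15·2) - 2·(1·(-2) - 15·0) + (-4)·(1·2 - (-3)·0) = 0·(-24) - 2·(-2) + (-4)·2 = -4
Since det(C) ≠ 0, rank(C) = 3 and the system is completely controllable.

-4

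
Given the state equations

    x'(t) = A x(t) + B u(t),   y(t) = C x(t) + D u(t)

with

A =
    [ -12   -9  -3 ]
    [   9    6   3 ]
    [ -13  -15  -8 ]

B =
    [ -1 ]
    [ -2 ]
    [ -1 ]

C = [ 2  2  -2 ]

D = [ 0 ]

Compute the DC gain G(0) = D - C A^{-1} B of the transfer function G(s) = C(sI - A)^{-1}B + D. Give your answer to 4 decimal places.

-5.8667

G(0) = C(-A)^{-1}B + D = -C A^{-1} B + D.
det A = -90, so A^{-1} = (1/-90)·adj(A) = [[1/30, 3/10, 1/10], [-11/30, -19/30, -1/10], [19/30, 7/10, -1/10]]
A^{-1} B = [-11/15, 26/15, -29/15]^T
C A^{-1} B = 88/15
G(0) = D - C A^{-1} B = 0 - (88/15) = -88/15 ≈ -5.8667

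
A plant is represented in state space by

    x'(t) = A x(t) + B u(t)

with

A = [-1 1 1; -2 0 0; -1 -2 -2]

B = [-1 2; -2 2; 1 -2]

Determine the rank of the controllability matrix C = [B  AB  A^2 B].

3

AB = [[0, -2], [2, -4], [3, -2]]
A^2B = [[5, -4], [0, 4], [-10, 14]]
Controllability matrix C = [B  AB  A^2B] = [[-1, 2, 0, -2, 5, -4], [-2, 2, 2, -4, 0, 4], [1, -2, 3, -2, -10, 14]]
Take the 3×3 submatrix of C formed by columns 1, 2, 3: [[-1, 2, 0], [-2, 2, 2], [1, -2, 3]]. Its determinant is (-1)·(2·3 - 2·(-2)) - 2·((-2)·3 - 2·1) + 0·((-2)·(-2) - 2·1) = (-1)·10 - 2·(-8) + 0·2 = 6 ≠ 0.
So rank(C) ≥ 3; since C has 3 rows, rank(C) = 3.
rank(C) = 3 = n, so the pair (A, B) is completely controllable.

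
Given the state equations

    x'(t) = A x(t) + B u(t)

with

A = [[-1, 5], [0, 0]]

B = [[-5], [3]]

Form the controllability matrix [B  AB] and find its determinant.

-60

AB = [[20], [0]]
Controllability matrix C = [B  AB] = [[-5, 20], [3, 0]]
det(C) = (-5)·0 - 20·3 = 0 - 60 = -60
Since det(C) ≠ 0, rank(C) = 2 and the system is completely controllable.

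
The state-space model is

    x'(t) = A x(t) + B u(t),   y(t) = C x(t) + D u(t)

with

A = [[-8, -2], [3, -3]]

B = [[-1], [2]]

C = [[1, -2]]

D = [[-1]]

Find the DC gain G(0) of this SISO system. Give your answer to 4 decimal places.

-2.1000

G(0) = C(-A)^{-1}B + D = -C A^{-1} B + D.
det A = 30, so A^{-1} = (1/30)·adj(A) = [[-1/10, 1/15], [-1/10, -4/15]]
A^{-1} B = [7/30, -13/30]^T
C A^{-1} B = 11/10
G(0) = D - C A^{-1} B = -1 - (11/10) = -21/10 ≈ -2.1000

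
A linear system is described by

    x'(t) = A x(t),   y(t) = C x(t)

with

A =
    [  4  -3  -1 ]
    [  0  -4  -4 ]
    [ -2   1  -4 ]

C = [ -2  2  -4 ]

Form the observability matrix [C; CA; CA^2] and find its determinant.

CA = [[0, -6, 10]]
CA^2 = [[-20, 34, -16]]
Observability matrix O = [C; CA; CA^2] = [[-2, 2, -4], [0, -6, 10], [-20, 34, -16]]
Expanding along the first row, det(O) = (-2)·((-6)·(-16) - 10·34) - 2·(0·(-16) - 10·(-20)) + (-4)·(0·34 - (-6)·(-20)) = (-2)·(-244) - 2·200 + (-4)·(-120) = 568
Since det(O) ≠ 0, rank(O) = 3 and the system is completely observable.

568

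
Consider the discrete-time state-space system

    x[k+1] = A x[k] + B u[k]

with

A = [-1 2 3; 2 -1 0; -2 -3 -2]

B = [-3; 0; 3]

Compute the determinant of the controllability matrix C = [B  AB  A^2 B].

540

AB = [[12], [-6], [0]]
A^2B = [[-24], [30], [-6]]
Controllability matrix C = [B  AB  A^2B] = [[-3, 12, -24], [0, -6, 30], [3, 0, -6]]
Expanding along the first row, det(C) = (-3)·((-6)·(-6) - 30·0) - 12·(0·(-6) - 30·3) + (-24)·(0·0 - (-6)·3) = (-3)·36 - 12·(-90) + (-24)·18 = 540
Since det(C) ≠ 0, rank(C) = 3 and the system is completely controllable.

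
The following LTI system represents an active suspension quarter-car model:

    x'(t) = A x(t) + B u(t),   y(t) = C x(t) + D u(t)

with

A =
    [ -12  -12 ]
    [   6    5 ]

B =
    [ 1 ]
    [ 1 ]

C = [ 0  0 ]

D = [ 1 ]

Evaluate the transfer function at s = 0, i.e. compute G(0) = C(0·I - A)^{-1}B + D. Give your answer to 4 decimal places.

1.0000

G(0) = C(-A)^{-1}B + D = -C A^{-1} B + D.
det A = 12, so A^{-1} = (1/12)·adj(A) = [[5/12, 1], [-1/2, -1]]
A^{-1} B = [17/12, -3/2]^T
C A^{-1} B = 0
G(0) = D - C A^{-1} B = 1 - (0) = 1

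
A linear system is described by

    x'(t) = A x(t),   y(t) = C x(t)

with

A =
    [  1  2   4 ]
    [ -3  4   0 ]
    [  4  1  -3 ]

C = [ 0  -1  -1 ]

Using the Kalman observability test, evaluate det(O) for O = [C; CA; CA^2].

-214

CA = [[-1, -5, 3]]
CA^2 = [[26, -19, -13]]
Observability matrix O = [C; CA; CA^2] = [[0, -1, -1], [-1, -5, 3], [26, -19, -13]]
Expanding along the first row, det(O) = 0·((-5)·(-13) - 3·(-19)) - (-1)·((-1)·(-13) - 3·26) + (-1)·((-1)·(-19) - (-5)·26) = 0·122 - (-1)·(-65) + (-1)·149 = -214
Since det(O) ≠ 0, rank(O) = 3 and the system is completely observable.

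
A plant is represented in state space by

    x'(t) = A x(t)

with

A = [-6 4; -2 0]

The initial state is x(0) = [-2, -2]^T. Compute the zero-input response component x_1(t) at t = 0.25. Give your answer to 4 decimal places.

-1.2131

det(sI - A) = s^2 - (tr A)s + det A, with tr A = (-6) + 0 = -6 and det A = (-6)·0 - 4·(-2) = 0 - (-8) = 8.
So p(s) = det(sI - A) = s^2 + 6s + 8.
Factor s^2 + 6s + 8: two numbers with sum -6 and product 8 are -2 and -4, so s^2 + 6s + 8 = (s + 2)(s + 4).
Hence p(s) = (s + 2) (s + 4), with roots -4, -2.
The eigenvalues -4, -2 are distinct and real, so A is diagonalisable and x(t) = e^{At} x(0) = V diag(e^{λ_i t}) V^{-1} x(0), where the columns of V are the eigenvectors.
λ = -4: A - (-4)I = [[-2, 4], [-2, 4]]. Row 1 gives (-2)·v1 + 4·v2 = 0, so take v_1 = [2, 1]^T.
λ = -2: A - (-2)I = [[-4, 4], [-2, 2]]. Row 1 gives (-4)·v1 + 4·v2 = 0, so take v_2 = [1, 1]^T.
V = [v_1 v_2] = [[2, 1], [1, 1]] has det V = 1, so V^{-1} = adj(V)/det V = [[1, -1], [-1, 2]].
Modal coordinates z(0) = V^{-1} x(0): 1·(-2) + (-1)·(-2) = 0; (-1)·(-2) + 2·(-2) = -2; so z(0) = [0, -2]^T.
x_1(t) = Σ_i (v_i)_1 · z_i(0) · e^{λ_i t} (row 1 of V times the modal terms).
x_1(0.25) = 2·0·e^{-4·0.25} + 1·(-2)·e^{-2·0.25} = 0·0.367879 + (-2)·0.606531 = -1.2131.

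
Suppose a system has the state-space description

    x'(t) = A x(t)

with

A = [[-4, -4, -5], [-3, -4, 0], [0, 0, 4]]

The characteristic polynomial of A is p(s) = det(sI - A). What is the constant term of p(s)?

Expand det(sI - A) for the 3×3 matrix.
p(s) = s^3 + 4s^2 - 28s - 16.
(Check: constant term = det(-A) = (-1)^3 det A = -16; coefficient of s^2 = -tr A = 4.)
The constant term is -16.

-16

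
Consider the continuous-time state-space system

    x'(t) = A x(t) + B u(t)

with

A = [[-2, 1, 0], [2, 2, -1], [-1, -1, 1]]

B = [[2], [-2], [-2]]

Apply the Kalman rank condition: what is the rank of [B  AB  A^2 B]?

2

AB = [[-6], [2], [-2]]
A^2B = [[14], [-6], [2]]
Controllability matrix C = [B  AB  A^2B] = [[2, -6, 14], [-2, 2, -6], [-2, -2, 2]]
The rows r1, r2, r3 of C are linearly dependent: -r1 - 2·r2 + r3 = 0 (check each entry), so rank(C) ≤ 2.
The 2×2 minor from rows 1, 2, columns 1, 2 is 2·2 - (-6)·(-2) = 4 - 12 = -8 ≠ 0, so rank(C) = 2.
rank(C) = 2 < n = 3, so the pair (A, B) is not completely controllable.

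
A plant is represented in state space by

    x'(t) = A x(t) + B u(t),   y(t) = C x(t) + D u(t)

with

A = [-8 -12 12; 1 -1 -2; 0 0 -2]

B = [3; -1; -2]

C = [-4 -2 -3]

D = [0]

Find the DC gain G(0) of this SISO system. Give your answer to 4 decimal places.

7.3000

G(0) = C(-A)^{-1}B + D = -C A^{-1} B + D.
det A = -40, so A^{-1} = (1/-40)·adj(A) = [[-1/20, 3/5, -9/10], [-1/20, -2/5, 1/10], [0, 0, -1/2]]
A^{-1} B = [21/20, 1/20, 1]^T
C A^{-1} B = -73/10
G(0) = D - C A^{-1} B = 0 - (-73/10) = 73/10 ≈ 7.3000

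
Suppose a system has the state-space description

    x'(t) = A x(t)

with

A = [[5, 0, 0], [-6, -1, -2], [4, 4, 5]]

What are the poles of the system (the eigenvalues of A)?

1, 3, 5

det(sI - A) = s^3 - (tr A)s^2 + (M11 + M22 + M33)s - det A, where Mii is the 2×2 principal minor of A obtained by deleting row i and column i.
tr A = 5 + (-1) + 5 = 9; M11 = (-1)·5 - (-2)·4 = -5 - (-8) = 3; M22 = 5·5 - 0·4 = 25 - 0 = 25; M33 = 5·(-1) - 0·(-6) = -5 - 0 = -5; sum of minors = 23.
det A = 5·((-1)·5 - (-2)·4) - 0·((-6)·5 - (-2)·4) + 0·((-6)·4 - (-1)·4) = 5·3 - 0·(-22) + 0·(-20) = 15.
So p(s) = det(sI - A) = s^3 - 9s^2 + 23s - 15.
Rational-root test: any integer root divides -15. Testing small divisors, s = 1 works: p(1) = 1 + (-9) + 23 + (-15) = 0, so (s - 1) is a factor.
Dividing, p(s) = (s - 1)(s^2 - 8s + 15).
Factor s^2 - 8s + 15: two numbers with sum 8 and product 15 are 5 and 3, so s^2 - 8s + 15 = (s - 5)(s - 3).
Hence p(s) = (s - 5) (s - 3) (s - 1), with roots 1, 3, 5.
At least one eigenvalue has non-negative real part, so the system is not asymptotically stable.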